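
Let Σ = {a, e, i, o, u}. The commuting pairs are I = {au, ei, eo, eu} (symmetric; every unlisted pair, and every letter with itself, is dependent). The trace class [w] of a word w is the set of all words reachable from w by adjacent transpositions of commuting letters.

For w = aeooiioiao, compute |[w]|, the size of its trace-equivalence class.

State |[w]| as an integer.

piece 0:a — minimal
piece 1:e rests on {0:a}
piece 2:o rests on {0:a}
piece 3:o rests on {2:o}
piece 4:i rests on {3:o}
piece 5:i rests on {4:i}
piece 6:o rests on {5:i}
piece 7:i rests on {6:o}
piece 8:a rests on {1:e, 7:i}
piece 9:o rests on {8:a}
minimal pieces: {0:a}
ways to finish when only these pieces remain (= sum over removing one remaining piece with nothing left below it):
  1 left: {9}→1
  2 left: {8,9}→1
  3 left: {1,8,9}→1  {7,8,9}→1
  4 left: {1,7,8,9}→2  {6,7,8,9}→1
  5 left: {1,6,7,8,9}→3  {5,6,7,8,9}→1
  6 left: {1,5,6,7,8,9}→4  {4,5,6,7,8,9}→1
  7 left: {1,4,5,6,7,8,9}→5  {3,4,5,6,7,8,9}→1
  8 left: {1,3,4,5,6,7,8,9}→6  {2,3,4,5,6,7,8,9}→1
  placing 0:a first → 7 extensions

7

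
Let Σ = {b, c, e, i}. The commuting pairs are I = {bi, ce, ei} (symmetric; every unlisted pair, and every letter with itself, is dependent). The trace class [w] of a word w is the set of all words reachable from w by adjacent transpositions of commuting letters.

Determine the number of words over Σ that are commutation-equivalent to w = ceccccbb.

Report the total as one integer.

drop 0:c onto floor
drop 1:e onto floor
drop 2:c onto {0:c}
drop 3:c onto {2:c}
drop 4:c onto {3:c}
drop 5:c onto {4:c}
drop 6:b onto {1:e, 5:c}
drop 7:b onto {6:b}
ground layer = {0:c, 1:e}
drop-orders for the pieces not yet dropped (sum over which currently-grounded one goes next):
  1 to go: {7} 1
  2 to go: {6,7} 1
  3 to go: {1,6,7} 1  {5,6,7} 1
  4 to go: {1,5,6,7} 2  {4,5,6,7} 1
  5 to go: {1,4,5,6,7} 3  {3,4,5,6,7} 1
  6 to go: {1,3,4,5,6,7} 4  {2,3,4,5,6,7} 1
  if 0:c drops first: 5 orders
  if 1:e drops first: 1 orders
heap linearizations: 6

6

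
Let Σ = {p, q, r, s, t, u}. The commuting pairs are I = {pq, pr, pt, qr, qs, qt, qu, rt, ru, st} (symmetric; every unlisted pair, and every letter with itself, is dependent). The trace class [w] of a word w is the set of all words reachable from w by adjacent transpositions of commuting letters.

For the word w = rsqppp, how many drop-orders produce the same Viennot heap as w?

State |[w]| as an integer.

drop 0:r onto floor
drop 1:s onto {0:r}
drop 2:q onto floor
drop 3:p onto {1:s}
drop 4:p onto {3:p}
drop 5:p onto {4:p}
ground layer = {0:r, 2:q}
drop-orders for the pieces not yet dropped (sum over which currently-grounded one goes next):
  1 to go: {2} 1  {5} 1
  2 to go: {2,5} 2  {4,5} 1
  3 to go: {2,4,5} 3  {3,4,5} 1
  4 to go: {1,3,4,5} 1  {2,3,4,5} 4
  if 0:r drops first: 5 orders
  if 2:q drops first: 1 orders
heap linearizations: 6

6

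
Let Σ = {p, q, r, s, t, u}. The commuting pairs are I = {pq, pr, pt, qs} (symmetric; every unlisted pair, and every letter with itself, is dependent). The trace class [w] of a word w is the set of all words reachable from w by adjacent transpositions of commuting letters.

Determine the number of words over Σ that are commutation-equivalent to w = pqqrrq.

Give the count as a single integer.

6

#0=p has no predecessor
#1=q has no predecessor
#2=q depends on [1:q]
#3=r depends on [2:q]
#4=r depends on [3:r]
#5=q depends on [4:r]
sources: [0:p, 1:q]
N(rest) = Σ N(rest − s) over sources s of rest; N(one piece) = 1:
  size 1 → [0]=1  [5]=1
  size 2 → [0,5]=2  [4,5]=1
  size 3 → [0,4,5]=3  [3,4,5]=1
  size 4 → [0,3,4,5]=4  [2,3,4,5]=1
  first=0(p) contributes 1
  first=1(q) contributes 5
|[w]| = 6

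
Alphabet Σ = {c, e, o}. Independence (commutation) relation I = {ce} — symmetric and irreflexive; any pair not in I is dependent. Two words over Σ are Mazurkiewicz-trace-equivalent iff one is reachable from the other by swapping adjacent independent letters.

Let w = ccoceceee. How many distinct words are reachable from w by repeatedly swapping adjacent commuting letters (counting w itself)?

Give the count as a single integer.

15

drop 0:c onto floor
drop 1:c onto {0:c}
drop 2:o onto {1:c}
drop 3:c onto {2:o}
drop 4:e onto {2:o}
drop 5:c onto {3:c}
drop 6:e onto {4:e}
drop 7:e onto {6:e}
drop 8:e onto {7:e}
ground layer = {0:c}
drop-orders for the pieces not yet dropped (sum over which currently-grounded one goes next):
  1 to go: {5} 1  {8} 1
  2 to go: {3,5} 1  {5,8} 2  {7,8} 1
  3 to go: {3,5,8} 3  {5,7,8} 3  {6,7,8} 1
  4 to go: {3,5,7,8} 6  {4,6,7,8} 1  {5,6,7,8} 4
  5 to go: {3,5,6,7,8} 10  {4,5,6,7,8} 5
  6 to go: {3,4,5,6,7,8} 15
  7 to go: {2,3,4,5,6,7,8} 15
  if 0:c drops first: 15 orders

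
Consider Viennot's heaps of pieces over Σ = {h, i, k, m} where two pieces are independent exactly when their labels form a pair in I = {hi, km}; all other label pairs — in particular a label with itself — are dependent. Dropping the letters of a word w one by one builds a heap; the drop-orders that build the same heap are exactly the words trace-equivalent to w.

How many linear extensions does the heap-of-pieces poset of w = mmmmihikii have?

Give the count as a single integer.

0(m) covers ∅
1(m) covers 0:m
2(m) covers 1:m
3(m) covers 2:m
4(i) covers 3:m
5(h) covers 3:m
6(i) covers 4:i
7(k) covers 5:h, 6:i
8(i) covers 7:k
9(i) covers 8:i
floor of heap: 0:m
completions by unplaced set U, small U first (add the entries for U minus each lowest piece of U):
  |U|=1: {9}:1
  |U|=2: {8,9}:1
  |U|=3: {7,8,9}:1
  |U|=4: {5,7,8,9}:1  {6,7,8,9}:1
  |U|=5: {4,6,7,8,9}:1  {5,6,7,8,9}:2
  |U|=6: {4,5,6,7,8,9}:3
  |U|=7: {3,4,5,6,7,8,9}:3
  |U|=8: {2,3,4,5,6,7,8,9}:3
  start at 0(m): 3

3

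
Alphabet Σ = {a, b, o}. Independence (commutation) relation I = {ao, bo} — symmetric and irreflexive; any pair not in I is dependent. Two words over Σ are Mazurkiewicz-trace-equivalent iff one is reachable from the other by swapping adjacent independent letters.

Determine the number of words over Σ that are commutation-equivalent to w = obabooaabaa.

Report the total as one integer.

165

0(o) covers ∅
1(b) covers ∅
2(a) covers 1:b
3(b) covers 2:a
4(o) covers 0:o
5(o) covers 4:o
6(a) covers 3:b
7(a) covers 6:a
8(b) covers 7:a
9(a) covers 8:b
10(a) covers 9:a
floor of heap: 0:o, 1:b
completions by unplaced set U, small U first (add the entries for U minus each lowest piece of U):
  |U|=1: {5}:1  {10}:1
  |U|=2: {4,5}:1  {5,10}:2  {9,10}:1
  |U|=3: {0,4,5}:1  {4,5,10}:3  {5,9,10}:3  {8,9,10}:1
  |U|=4: {0,4,5,10}:4  {4,5,9,10}:6  {5,8,9,10}:4  {7,8,9,10}:1
  |U|=5: {0,4,5,9,10}:10  {4,5,8,9,10}:10  {5,7,8,9,10}:5  {6,7,8,9,10}:1
  |U|=6: {0,4,5,8,9,10}:20  {3,6,7,8,9,10}:1  {4,5,7,8,9,10}:15  {5,6,7,8,9,10}:6
  |U|=7: {0,4,5,7,8,9,10}:35  {2,3,6,7,8,9,10}:1  {3,5,6,7,8,9,10}:7  {4,5,6,7,8,9,10}:21
  |U|=8: {0,4,5,6,7,8,9,10}:56  {1,2,3,6,7,8,9,10}:1  {2,3,5,6,7,8,9,10}:8  {3,4,5,6,7,8,9,10}:28
  |U|=9: {0,3,4,5,6,7,8,9,10}:84  {1,2,3,5,6,7,8,9,10}:9  {2,3,4,5,6,7,8,9,10}:36
  start at 0(o): 45
  start at 1(b): 120
sum over floor = 165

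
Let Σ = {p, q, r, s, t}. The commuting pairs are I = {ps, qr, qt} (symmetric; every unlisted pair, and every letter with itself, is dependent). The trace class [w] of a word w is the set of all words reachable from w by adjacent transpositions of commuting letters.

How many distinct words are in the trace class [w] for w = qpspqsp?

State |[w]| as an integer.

0(q) covers ∅
1(p) covers 0:q
2(s) covers 0:q
3(p) covers 1:p
4(q) covers 2:s, 3:p
5(s) covers 4:q
6(p) covers 4:q
floor of heap: 0:q
completions by unplaced set U, small U first (add the entries for U minus each lowest piece of U):
  |U|=1: {5}:1  {6}:1
  |U|=2: {5,6}:2
  |U|=3: {4,5,6}:2
  |U|=4: {2,4,5,6}:2  {3,4,5,6}:2
  |U|=5: {1,3,4,5,6}:2  {2,3,4,5,6}:4
  start at 0(q): 6

6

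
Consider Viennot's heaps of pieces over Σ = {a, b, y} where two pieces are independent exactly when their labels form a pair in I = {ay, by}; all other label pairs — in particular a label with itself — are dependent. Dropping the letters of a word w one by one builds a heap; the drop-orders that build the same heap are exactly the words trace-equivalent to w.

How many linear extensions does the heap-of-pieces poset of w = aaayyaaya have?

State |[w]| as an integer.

84

drop 0:a onto floor
drop 1:a onto {0:a}
drop 2:a onto {1:a}
drop 3:y onto floor
drop 4:y onto {3:y}
drop 5:a onto {2:a}
drop 6:a onto {5:a}
drop 7:y onto {4:y}
drop 8:a onto {6:a}
ground layer = {0:a, 3:y}
drop-orders for the pieces not yet dropped (sum over which currently-grounded one goes next):
  1 to go: {7} 1  {8} 1
  2 to go: {4,7} 1  {6,8} 1  {7,8} 2
  3 to go: {3,4,7} 1  {4,7,8} 3  {5,6,8} 1  {6,7,8} 3
  4 to go: {2,5,6,8} 1  {3,4,7,8} 4  {4,6,7,8} 6  {5,6,7,8} 4
  5 to go: {1,2,5,6,8} 1  {2,5,6,7,8} 5  {3,4,6,7,8} 10  {4,5,6,7,8} 10
  6 to go: {0,1,2,5,6,8} 1  {1,2,5,6,7,8} 6  {2,4,5,6,7,8} 15  {3,4,5,6,7,8} 20
  7 to go: {0,1,2,5,6,7,8} 7  {1,2,4,5,6,7,8} 21  {2,3,4,5,6,7,8} 35
  if 0:a drops first: 56 orders
  if 3:y drops first: 28 orders
heap linearizations: 84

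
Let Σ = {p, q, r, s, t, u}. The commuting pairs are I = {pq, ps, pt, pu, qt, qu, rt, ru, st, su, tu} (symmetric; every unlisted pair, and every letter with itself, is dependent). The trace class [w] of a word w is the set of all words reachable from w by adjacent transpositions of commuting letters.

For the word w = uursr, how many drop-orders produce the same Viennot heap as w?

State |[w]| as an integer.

10

piece 0:u — minimal
piece 1:u rests on {0:u}
piece 2:r — minimal
piece 3:s rests on {2:r}
piece 4:r rests on {3:s}
minimal pieces: {0:u, 2:r}
ways to finish when only these pieces remain (= sum over removing one remaining piece with nothing left below it):
  1 left: {1}→1  {4}→1
  2 left: {0,1}→1  {1,4}→2  {3,4}→1
  3 left: {0,1,4}→3  {1,3,4}→3  {2,3,4}→1
  placing 0:u first → 4 extensions
  placing 2:r first → 6 extensions
total linear extensions = 10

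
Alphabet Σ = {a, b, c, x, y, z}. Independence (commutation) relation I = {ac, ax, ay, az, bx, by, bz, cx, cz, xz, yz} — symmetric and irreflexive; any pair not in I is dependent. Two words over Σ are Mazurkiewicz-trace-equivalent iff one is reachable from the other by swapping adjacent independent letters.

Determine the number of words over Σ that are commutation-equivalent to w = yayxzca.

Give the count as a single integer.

210

piece 0:y — minimal
piece 1:a — minimal
piece 2:y rests on {0:y}
piece 3:x rests on {2:y}
piece 4:z — minimal
piece 5:c rests on {2:y}
piece 6:a rests on {1:a}
minimal pieces: {0:y, 1:a, 4:z}
ways to finish when only these pieces remain (= sum over removing one remaining piece with nothing left below it):
  1 left: {3}→1  {4}→1  {5}→1  {6}→1
  2 left: {1,6}→1  {3,4}→2  {3,5}→2  {3,6}→2  {4,5}→2  {4,6}→2  {5,6}→2
  3 left: {1,3,6}→3  {1,4,6}→3  {1,5,6}→3  {2,3,5}→2  {3,4,5}→6  {3,4,6}→6  {3,5,6}→6  {4,5,6}→6
  4 left: {0,2,3,5}→2  {1,3,4,6}→12  {1,3,5,6}→12  {1,4,5,6}→12  {2,3,4,5}→8  {2,3,5,6}→8  {3,4,5,6}→24
  5 left: {0,2,3,4,5}→10  {0,2,3,5,6}→10  {1,2,3,5,6}→20  {1,3,4,5,6}→60  {2,3,4,5,6}→40
  placing 0:y first → 120 extensions
  placing 1:a first → 60 extensions
  placing 4:z first → 30 extensions
total linear extensions = 210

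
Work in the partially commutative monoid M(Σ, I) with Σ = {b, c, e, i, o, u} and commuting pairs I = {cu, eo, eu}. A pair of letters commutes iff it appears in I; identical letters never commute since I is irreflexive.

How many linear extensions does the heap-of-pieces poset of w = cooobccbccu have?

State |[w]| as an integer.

drop 0:c onto floor
drop 1:o onto {0:c}
drop 2:o onto {1:o}
drop 3:o onto {2:o}
drop 4:b onto {3:o}
drop 5:c onto {4:b}
drop 6:c onto {5:c}
drop 7:b onto {6:c}
drop 8:c onto {7:b}
drop 9:c onto {8:c}
drop 10:u onto {7:b}
ground layer = {0:c}
drop-orders for the pieces not yet dropped (sum over which currently-grounded one goes next):
  1 to go: {9} 1  {10} 1
  2 to go: {8,9} 1  {9,10} 2
  3 to go: {8,9,10} 3
  4 to go: {7,8,9,10} 3
  5 to go: {6,7,8,9,10} 3
  6 to go: {5,6,7,8,9,10} 3
  7 to go: {4,5,6,7,8,9,10} 3
  8 to go: {3,4,5,6,7,8,9,10} 3
  9 to go: {2,3,4,5,6,7,8,9,10} 3
  if 0:c drops first: 3 orders

3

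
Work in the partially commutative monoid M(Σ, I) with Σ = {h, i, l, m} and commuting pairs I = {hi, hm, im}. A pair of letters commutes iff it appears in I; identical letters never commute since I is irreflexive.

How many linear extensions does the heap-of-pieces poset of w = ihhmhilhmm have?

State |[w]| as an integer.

0(i) covers ∅
1(h) covers ∅
2(h) covers 1:h
3(m) covers ∅
4(h) covers 2:h
5(i) covers 0:i
6(l) covers 3:m, 4:h, 5:i
7(h) covers 6:l
8(m) covers 6:l
9(m) covers 8:m
floor of heap: 0:i, 1:h, 3:m
completions by unplaced set U, small U first (add the entries for U minus each lowest piece of U):
  |U|=1: {7}:1  {9}:1
  |U|=2: {7,9}:2  {8,9}:1
  |U|=3: {7,8,9}:3
  |U|=4: {6,7,8,9}:3
  |U|=5: {3,6,7,8,9}:3  {4,6,7,8,9}:3  {5,6,7,8,9}:3
  |U|=6: {0,5,6,7,8,9}:3  {2,4,6,7,8,9}:3  {3,4,6,7,8,9}:6  {3,5,6,7,8,9}:6  {4,5,6,7,8,9}:6
  |U|=7: {0,3,5,6,7,8,9}:9  {0,4,5,6,7,8,9}:9  {1,2,4,6,7,8,9}:3  {2,3,4,6,7,8,9}:9  {2,4,5,6,7,8,9}:9  {3,4,5,6,7,8,9}:18
  |U|=8: {0,2,4,5,6,7,8,9}:18  {0,3,4,5,6,7,8,9}:36  {1,2,3,4,6,7,8,9}:12  {1,2,4,5,6,7,8,9}:12  {2,3,4,5,6,7,8,9}:36
  start at 0(i): 60
  start at 1(h): 90
  start at 3(m): 30
sum over floor = 180

180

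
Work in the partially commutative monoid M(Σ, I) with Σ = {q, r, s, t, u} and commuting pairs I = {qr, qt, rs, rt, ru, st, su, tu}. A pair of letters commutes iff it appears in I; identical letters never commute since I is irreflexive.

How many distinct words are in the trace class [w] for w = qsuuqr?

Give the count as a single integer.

18

#0=q has no predecessor
#1=s depends on [0:q]
#2=u depends on [0:q]
#3=u depends on [2:u]
#4=q depends on [1:s, 3:u]
#5=r has no predecessor
sources: [0:q, 5:r]
N(rest) = Σ N(rest − s) over sources s of rest; N(one piece) = 1:
  size 1 → [4]=1  [5]=1
  size 2 → [1,4]=1  [3,4]=1  [4,5]=2
  size 3 → [1,3,4]=2  [1,4,5]=3  [2,3,4]=1  [3,4,5]=3
  size 4 → [1,2,3,4]=3  [1,3,4,5]=8  [2,3,4,5]=4
  first=0(q) contributes 15
  first=5(r) contributes 3
|[w]| = 18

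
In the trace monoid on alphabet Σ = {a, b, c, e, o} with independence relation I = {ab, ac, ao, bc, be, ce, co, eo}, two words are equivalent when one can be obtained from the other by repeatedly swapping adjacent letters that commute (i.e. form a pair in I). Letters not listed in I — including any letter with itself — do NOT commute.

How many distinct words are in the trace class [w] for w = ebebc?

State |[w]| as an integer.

drop 0:e onto floor
drop 1:b onto floor
drop 2:e onto {0:e}
drop 3:b onto {1:b}
drop 4:c onto floor
ground layer = {0:e, 1:b, 4:c}
drop-orders for the pieces not yet dropped (sum over which currently-grounded one goes next):
  1 to go: {2} 1  {3} 1  {4} 1
  2 to go: {0,2} 1  {1,3} 1  {2,3} 2  {2,4} 2  {3,4} 2
  3 to go: {0,2,3} 3  {0,2,4} 3  {1,2,3} 3  {1,3,4} 3  {2,3,4} 6
  if 0:e drops first: 12 orders
  if 1:b drops first: 12 orders
  if 4:c drops first: 6 orders
heap linearizations: 30

30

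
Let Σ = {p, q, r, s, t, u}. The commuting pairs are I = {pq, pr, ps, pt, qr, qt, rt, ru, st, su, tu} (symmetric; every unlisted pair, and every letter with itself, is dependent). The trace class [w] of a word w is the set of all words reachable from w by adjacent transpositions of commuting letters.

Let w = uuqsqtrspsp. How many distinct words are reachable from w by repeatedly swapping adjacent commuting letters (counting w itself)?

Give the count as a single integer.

616

piece 0:u — minimal
piece 1:u rests on {0:u}
piece 2:q rests on {1:u}
piece 3:s rests on {2:q}
piece 4:q rests on {3:s}
piece 5:t — minimal
piece 6:r rests on {3:s}
piece 7:s rests on {4:q, 6:r}
piece 8:p rests on {1:u}
piece 9:s rests on {7:s}
piece 10:p rests on {8:p}
minimal pieces: {0:u, 5:t}
ways to finish when only these pieces remain (= sum over removing one remaining piece with nothing left below it):
  1 left: {5}→1  {9}→1  {10}→1
  2 left: {5,9}→2  {5,10}→2  {7,9}→1  {8,10}→1  {9,10}→2
  3 left: {4,7,9}→1  {5,7,9}→3  {5,8,10}→3  {5,9,10}→6  {6,7,9}→1  {7,9,10}→3  {8,9,10}→3
  4 left: {4,5,7,9}→4  {4,6,7,9}→2  {4,7,9,10}→4  {5,6,7,9}→4  {5,7,9,10}→12  {5,8,9,10}→12  {6,7,9,10}→4  {7,8,9,10}→6
  5 left: {3,4,6,7,9}→2  {4,5,6,7,9}→10  {4,5,7,9,10}→20  {4,6,7,9,10}→10  {4,7,8,9,10}→10  {5,6,7,9,10}→20  {5,7,8,9,10}→30  {6,7,8,9,10}→10
  6 left: {2,3,4,6,7,9}→2  {3,4,5,6,7,9}→12  {3,4,6,7,9,10}→12  {4,5,6,7,9,10}→60  {4,5,7,8,9,10}→60  {4,6,7,8,9,10}→30  {5,6,7,8,9,10}→60
  7 left: {2,3,4,5,6,7,9}→14  {2,3,4,6,7,9,10}→14  {3,4,5,6,7,9,10}→84  {3,4,6,7,8,9,10}→42  {4,5,6,7,8,9,10}→210
  8 left: {2,3,4,5,6,7,9,10}→112  {2,3,4,6,7,8,9,10}→56  {3,4,5,6,7,8,9,10}→336
  9 left: {1,2,3,4,6,7,8,9,10}→56  {2,3,4,5,6,7,8,9,10}→504
  placing 0:u first → 560 extensions
  placing 5:t first → 56 extensions
total linear extensions = 616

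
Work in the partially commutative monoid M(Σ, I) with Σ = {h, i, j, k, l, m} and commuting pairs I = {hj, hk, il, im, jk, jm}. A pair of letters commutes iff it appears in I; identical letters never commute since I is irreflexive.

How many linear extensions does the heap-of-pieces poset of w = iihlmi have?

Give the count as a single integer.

3

drop 0:i onto floor
drop 1:i onto {0:i}
drop 2:h onto {1:i}
drop 3:l onto {2:h}
drop 4:m onto {3:l}
drop 5:i onto {2:h}
ground layer = {0:i}
drop-orders for the pieces not yet dropped (sum over which currently-grounded one goes next):
  1 to go: {4} 1  {5} 1
  2 to go: {3,4} 1  {4,5} 2
  3 to go: {3,4,5} 3
  4 to go: {2,3,4,5} 3
  if 0:i drops first: 3 orders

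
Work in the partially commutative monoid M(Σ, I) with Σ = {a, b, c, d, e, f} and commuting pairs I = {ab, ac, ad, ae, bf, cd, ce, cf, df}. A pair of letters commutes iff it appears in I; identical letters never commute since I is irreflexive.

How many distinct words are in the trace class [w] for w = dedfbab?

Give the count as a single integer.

10

0(d) covers ∅
1(e) covers 0:d
2(d) covers 1:e
3(f) covers 1:e
4(b) covers 2:d
5(a) covers 3:f
6(b) covers 4:b
floor of heap: 0:d
completions by unplaced set U, small U first (add the entries for U minus each lowest piece of U):
  |U|=1: {5}:1  {6}:1
  |U|=2: {3,5}:1  {4,6}:1  {5,6}:2
  |U|=3: {2,4,6}:1  {3,5,6}:3  {4,5,6}:3
  |U|=4: {2,4,5,6}:4  {3,4,5,6}:6
  |U|=5: {2,3,4,5,6}:10
  start at 0(d): 10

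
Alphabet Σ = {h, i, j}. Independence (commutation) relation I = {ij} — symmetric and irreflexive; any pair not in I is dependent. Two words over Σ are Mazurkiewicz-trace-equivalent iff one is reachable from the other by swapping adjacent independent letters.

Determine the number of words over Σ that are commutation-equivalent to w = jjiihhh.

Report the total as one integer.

piece 0:j — minimal
piece 1:j rests on {0:j}
piece 2:i — minimal
piece 3:i rests on {2:i}
piece 4:h rests on {1:j, 3:i}
piece 5:h rests on {4:h}
piece 6:h rests on {5:h}
minimal pieces: {0:j, 2:i}
ways to finish when only these pieces remain (= sum over removing one remaining piece with nothing left below it):
  1 left: {6}→1
  2 left: {5,6}→1
  3 left: {4,5,6}→1
  4 left: {1,4,5,6}→1  {3,4,5,6}→1
  5 left: {0,1,4,5,6}→1  {1,3,4,5,6}→2  {2,3,4,5,6}→1
  placing 0:j first → 3 extensions
  placing 2:i first → 3 extensions
total linear extensions = 6

6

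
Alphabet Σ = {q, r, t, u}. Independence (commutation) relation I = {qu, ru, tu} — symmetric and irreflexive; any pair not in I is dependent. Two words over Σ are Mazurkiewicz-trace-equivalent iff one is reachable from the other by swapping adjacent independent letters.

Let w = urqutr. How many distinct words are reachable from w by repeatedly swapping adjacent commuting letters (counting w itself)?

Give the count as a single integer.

drop 0:u onto floor
drop 1:r onto floor
drop 2:q onto {1:r}
drop 3:u onto {0:u}
drop 4:t onto {2:q}
drop 5:r onto {4:t}
ground layer = {0:u, 1:r}
drop-orders for the pieces not yet dropped (sum over which currently-grounded one goes next):
  1 to go: {3} 1  {5} 1
  2 to go: {0,3} 1  {3,5} 2  {4,5} 1
  3 to go: {0,3,5} 3  {2,4,5} 1  {3,4,5} 3
  4 to go: {0,3,4,5} 6  {1,2,4,5} 1  {2,3,4,5} 4
  if 0:u drops first: 5 orders
  if 1:r drops first: 10 orders
heap linearizations: 15

15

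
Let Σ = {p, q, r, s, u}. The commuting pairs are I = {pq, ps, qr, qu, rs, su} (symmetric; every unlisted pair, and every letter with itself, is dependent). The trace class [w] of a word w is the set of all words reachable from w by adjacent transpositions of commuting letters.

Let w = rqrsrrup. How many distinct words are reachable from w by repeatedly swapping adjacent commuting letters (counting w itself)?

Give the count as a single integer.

28

#0=r has no predecessor
#1=q has no predecessor
#2=r depends on [0:r]
#3=s depends on [1:q]
#4=r depends on [2:r]
#5=r depends on [4:r]
#6=u depends on [5:r]
#7=p depends on [6:u]
sources: [0:r, 1:q]
N(rest) = Σ N(rest − s) over sources s of rest; N(one piece) = 1:
  size 1 → [3]=1  [7]=1
  size 2 → [1,3]=1  [3,7]=2  [6,7]=1
  size 3 → [1,3,7]=3  [3,6,7]=3  [5,6,7]=1
  size 4 → [1,3,6,7]=6  [3,5,6,7]=4  [4,5,6,7]=1
  size 5 → [1,3,5,6,7]=10  [2,4,5,6,7]=1  [3,4,5,6,7]=5
  size 6 → [0,2,4,5,6,7]=1  [1,3,4,5,6,7]=15  [2,3,4,5,6,7]=6
  first=0(r) contributes 21
  first=1(q) contributes 7
|[w]| = 28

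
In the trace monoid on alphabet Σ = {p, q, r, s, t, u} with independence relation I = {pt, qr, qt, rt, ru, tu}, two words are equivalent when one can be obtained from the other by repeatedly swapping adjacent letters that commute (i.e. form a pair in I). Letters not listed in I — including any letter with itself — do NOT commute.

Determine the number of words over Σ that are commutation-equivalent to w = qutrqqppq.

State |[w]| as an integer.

45

piece 0:q — minimal
piece 1:u rests on {0:q}
piece 2:t — minimal
piece 3:r — minimal
piece 4:q rests on {1:u}
piece 5:q rests on {4:q}
piece 6:p rests on {3:r, 5:q}
piece 7:p rests on {6:p}
piece 8:q rests on {7:p}
minimal pieces: {0:q, 2:t, 3:r}
ways to finish when only these pieces remain (= sum over removing one remaining piece with nothing left below it):
  1 left: {2}→1  {8}→1
  2 left: {2,8}→2  {7,8}→1
  3 left: {2,7,8}→3  {6,7,8}→1
  4 left: {2,6,7,8}→4  {3,6,7,8}→1  {5,6,7,8}→1
  5 left: {2,3,6,7,8}→5  {2,5,6,7,8}→5  {3,5,6,7,8}→2  {4,5,6,7,8}→1
  6 left: {1,4,5,6,7,8}→1  {2,3,5,6,7,8}→12  {2,4,5,6,7,8}→6  {3,4,5,6,7,8}→3
  7 left: {0,1,4,5,6,7,8}→1  {1,2,4,5,6,7,8}→7  {1,3,4,5,6,7,8}→4  {2,3,4,5,6,7,8}→21
  placing 0:q first → 32 extensions
  placing 2:t first → 5 extensions
  placing 3:r first → 8 extensions
total linear extensions = 45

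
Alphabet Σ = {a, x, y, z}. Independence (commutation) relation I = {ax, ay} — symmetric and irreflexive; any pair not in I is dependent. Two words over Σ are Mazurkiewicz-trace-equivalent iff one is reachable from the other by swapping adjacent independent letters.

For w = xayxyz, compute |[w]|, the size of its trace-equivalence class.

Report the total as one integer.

drop 0:x onto floor
drop 1:a onto floor
drop 2:y onto {0:x}
drop 3:x onto {2:y}
drop 4:y onto {3:x}
drop 5:z onto {1:a, 4:y}
ground layer = {0:x, 1:a}
drop-orders for the pieces not yet dropped (sum over which currently-grounded one goes next):
  1 to go: {5} 1
  2 to go: {1,5} 1  {4,5} 1
  3 to go: {1,4,5} 2  {3,4,5} 1
  4 to go: {1,3,4,5} 3  {2,3,4,5} 1
  if 0:x drops first: 4 orders
  if 1:a drops first: 1 orders
heap linearizations: 5

5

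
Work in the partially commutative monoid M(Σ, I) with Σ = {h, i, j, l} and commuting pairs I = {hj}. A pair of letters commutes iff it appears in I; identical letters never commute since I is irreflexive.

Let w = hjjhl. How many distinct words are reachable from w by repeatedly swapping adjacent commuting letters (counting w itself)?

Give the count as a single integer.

piece 0:h — minimal
piece 1:j — minimal
piece 2:j rests on {1:j}
piece 3:h rests on {0:h}
piece 4:l rests on {2:j, 3:h}
minimal pieces: {0:h, 1:j}
ways to finish when only these pieces remain (= sum over removing one remaining piece with nothing left below it):
  1 left: {4}→1
  2 left: {2,4}→1  {3,4}→1
  3 left: {0,3,4}→1  {1,2,4}→1  {2,3,4}→2
  placing 0:h first → 3 extensions
  placing 1:j first → 3 extensions
total linear extensions = 6

6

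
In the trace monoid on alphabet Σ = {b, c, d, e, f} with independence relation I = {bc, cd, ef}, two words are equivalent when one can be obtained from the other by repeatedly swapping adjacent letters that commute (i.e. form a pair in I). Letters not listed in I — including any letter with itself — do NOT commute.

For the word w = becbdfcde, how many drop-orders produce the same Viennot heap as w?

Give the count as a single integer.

drop 0:b onto floor
drop 1:e onto {0:b}
drop 2:c onto {1:e}
drop 3:b onto {1:e}
drop 4:d onto {3:b}
drop 5:f onto {2:c, 4:d}
drop 6:c onto {5:f}
drop 7:d onto {5:f}
drop 8:e onto {6:c, 7:d}
ground layer = {0:b}
drop-orders for the pieces not yet dropped (sum over which currently-grounded one goes next):
  1 to go: {8} 1
  2 to go: {6,8} 1  {7,8} 1
  3 to go: {6,7,8} 2
  4 to go: {5,6,7,8} 2
  5 to go: {2,5,6,7,8} 2  {4,5,6,7,8} 2
  6 to go: {2,4,5,6,7,8} 4  {3,4,5,6,7,8} 2
  7 to go: {2,3,4,5,6,7,8} 6
  if 0:b drops first: 6 orders

6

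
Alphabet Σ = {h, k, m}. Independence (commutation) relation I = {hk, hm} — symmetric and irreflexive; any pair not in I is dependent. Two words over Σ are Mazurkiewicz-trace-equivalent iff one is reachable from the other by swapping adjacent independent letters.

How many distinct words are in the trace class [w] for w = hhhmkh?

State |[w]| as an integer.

15

piece 0:h — minimal
piece 1:h rests on {0:h}
piece 2:h rests on {1:h}
piece 3:m — minimal
piece 4:k rests on {3:m}
piece 5:h rests on {2:h}
minimal pieces: {0:h, 3:m}
ways to finish when only these pieces remain (= sum over removing one remaining piece with nothing left below it):
  1 left: {4}→1  {5}→1
  2 left: {2,5}→1  {3,4}→1  {4,5}→2
  3 left: {1,2,5}→1  {2,4,5}→3  {3,4,5}→3
  4 left: {0,1,2,5}→1  {1,2,4,5}→4  {2,3,4,5}→6
  placing 0:h first → 10 extensions
  placing 3:m first → 5 extensions
total linear extensions = 15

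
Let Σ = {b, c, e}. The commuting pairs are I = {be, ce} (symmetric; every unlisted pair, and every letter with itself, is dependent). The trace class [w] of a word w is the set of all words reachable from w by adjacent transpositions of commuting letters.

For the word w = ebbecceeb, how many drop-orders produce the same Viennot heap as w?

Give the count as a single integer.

126

0(e) covers ∅
1(b) covers ∅
2(b) covers 1:b
3(e) covers 0:e
4(c) covers 2:b
5(c) covers 4:c
6(e) covers 3:e
7(e) covers 6:e
8(b) covers 5:c
floor of heap: 0:e, 1:b
completions by unplaced set U, small U first (add the entries for U minus each lowest piece of U):
  |U|=1: {7}:1  {8}:1
  |U|=2: {5,8}:1  {6,7}:1  {7,8}:2
  |U|=3: {3,6,7}:1  {4,5,8}:1  {5,7,8}:3  {6,7,8}:3
  |U|=4: {0,3,6,7}:1  {2,4,5,8}:1  {3,6,7,8}:4  {4,5,7,8}:4  {5,6,7,8}:6
  |U|=5: {0,3,6,7,8}:5  {1,2,4,5,8}:1  {2,4,5,7,8}:5  {3,5,6,7,8}:10  {4,5,6,7,8}:10
  |U|=6: {0,3,5,6,7,8}:15  {1,2,4,5,7,8}:6  {2,4,5,6,7,8}:15  {3,4,5,6,7,8}:20
  |U|=7: {0,3,4,5,6,7,8}:35  {1,2,4,5,6,7,8}:21  {2,3,4,5,6,7,8}:35
  start at 0(e): 56
  start at 1(b): 70
sum over floor = 126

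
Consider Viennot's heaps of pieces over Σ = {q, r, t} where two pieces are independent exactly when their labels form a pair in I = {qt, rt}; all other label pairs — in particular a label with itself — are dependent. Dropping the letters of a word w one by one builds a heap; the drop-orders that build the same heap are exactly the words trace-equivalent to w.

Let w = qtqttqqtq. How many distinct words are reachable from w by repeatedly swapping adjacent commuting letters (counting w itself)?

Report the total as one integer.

0(q) covers ∅
1(t) covers ∅
2(q) covers 0:q
3(t) covers 1:t
4(t) covers 3:t
5(q) covers 2:q
6(q) covers 5:q
7(t) covers 4:t
8(q) covers 6:q
floor of heap: 0:q, 1:t
completions by unplaced set U, small U first (add the entries for U minus each lowest piece of U):
  |U|=1: {7}:1  {8}:1
  |U|=2: {4,7}:1  {6,8}:1  {7,8}:2
  |U|=3: {3,4,7}:1  {4,7,8}:3  {5,6,8}:1  {6,7,8}:3
  |U|=4: {1,3,4,7}:1  {2,5,6,8}:1  {3,4,7,8}:4  {4,6,7,8}:6  {5,6,7,8}:4
  |U|=5: {0,2,5,6,8}:1  {1,3,4,7,8}:5  {2,5,6,7,8}:5  {3,4,6,7,8}:10  {4,5,6,7,8}:10
  |U|=6: {0,2,5,6,7,8}:6  {1,3,4,6,7,8}:15  {2,4,5,6,7,8}:15  {3,4,5,6,7,8}:20
  |U|=7: {0,2,4,5,6,7,8}:21  {1,3,4,5,6,7,8}:35  {2,3,4,5,6,7,8}:35
  start at 0(q): 70
  start at 1(t): 56
sum over floor = 126

126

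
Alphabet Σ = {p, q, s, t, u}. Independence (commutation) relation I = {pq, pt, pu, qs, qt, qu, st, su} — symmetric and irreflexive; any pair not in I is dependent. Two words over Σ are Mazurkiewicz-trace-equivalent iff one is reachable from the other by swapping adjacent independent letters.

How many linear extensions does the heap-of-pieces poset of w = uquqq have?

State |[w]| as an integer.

0(u) covers ∅
1(q) covers ∅
2(u) covers 0:u
3(q) covers 1:q
4(q) covers 3:q
floor of heap: 0:u, 1:q
completions by unplaced set U, small U first (add the entries for U minus each lowest piece of U):
  |U|=1: {2}:1  {4}:1
  |U|=2: {0,2}:1  {2,4}:2  {3,4}:1
  |U|=3: {0,2,4}:3  {1,3,4}:1  {2,3,4}:3
  start at 0(u): 4
  start at 1(q): 6
sum over floor = 10

10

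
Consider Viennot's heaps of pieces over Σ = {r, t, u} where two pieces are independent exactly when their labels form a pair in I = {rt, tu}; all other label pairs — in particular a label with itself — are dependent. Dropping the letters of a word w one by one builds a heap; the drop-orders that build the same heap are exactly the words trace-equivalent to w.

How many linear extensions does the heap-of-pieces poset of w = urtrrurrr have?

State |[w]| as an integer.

drop 0:u onto floor
drop 1:r onto {0:u}
drop 2:t onto floor
drop 3:r onto {1:r}
drop 4:r onto {3:r}
drop 5:u onto {4:r}
drop 6:r onto {5:u}
drop 7:r onto {6:r}
drop 8:r onto {7:r}
ground layer = {0:u, 2:t}
drop-orders for the pieces not yet dropped (sum over which currently-grounded one goes next):
  1 to go: {2} 1  {8} 1
  2 to go: {2,8} 2  {7,8} 1
  3 to go: {2,7,8} 3  {6,7,8} 1
  4 to go: {2,6,7,8} 4  {5,6,7,8} 1
  5 to go: {2,5,6,7,8} 5  {4,5,6,7,8} 1
  6 to go: {2,4,5,6,7,8} 6  {3,4,5,6,7,8} 1
  7 to go: {1,3,4,5,6,7,8} 1  {2,3,4,5,6,7,8} 7
  if 0:u drops first: 8 orders
  if 2:t drops first: 1 orders
heap linearizations: 9

9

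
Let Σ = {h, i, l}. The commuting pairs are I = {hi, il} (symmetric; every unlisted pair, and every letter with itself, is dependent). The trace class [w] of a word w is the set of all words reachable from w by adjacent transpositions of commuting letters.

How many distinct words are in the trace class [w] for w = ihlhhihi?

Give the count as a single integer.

#0=i has no predecessor
#1=h has no predecessor
#2=l depends on [1:h]
#3=h depends on [2:l]
#4=h depends on [3:h]
#5=i depends on [0:i]
#6=h depends on [4:h]
#7=i depends on [5:i]
sources: [0:i, 1:h]
N(rest) = Σ N(rest − s) over sources s of rest; N(one piece) = 1:
  size 1 → [6]=1  [7]=1
  size 2 → [4,6]=1  [5,7]=1  [6,7]=2
  size 3 → [0,5,7]=1  [3,4,6]=1  [4,6,7]=3  [5,6,7]=3
  size 4 → [0,5,6,7]=4  [2,3,4,6]=1  [3,4,6,7]=4  [4,5,6,7]=6
  size 5 → [0,4,5,6,7]=10  [1,2,3,4,6]=1  [2,3,4,6,7]=5  [3,4,5,6,7]=10
  size 6 → [0,3,4,5,6,7]=20  [1,2,3,4,6,7]=6  [2,3,4,5,6,7]=15
  first=0(i) contributes 21
  first=1(h) contributes 35
|[w]| = 56

56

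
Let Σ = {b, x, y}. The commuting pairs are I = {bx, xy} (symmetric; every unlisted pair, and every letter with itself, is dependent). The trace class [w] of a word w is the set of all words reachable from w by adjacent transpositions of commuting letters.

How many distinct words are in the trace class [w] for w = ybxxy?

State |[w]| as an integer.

10

piece 0:y — minimal
piece 1:b rests on {0:y}
piece 2:x — minimal
piece 3:x rests on {2:x}
piece 4:y rests on {1:b}
minimal pieces: {0:y, 2:x}
ways to finish when only these pieces remain (= sum over removing one remaining piece with nothing left below it):
  1 left: {3}→1  {4}→1
  2 left: {1,4}→1  {2,3}→1  {3,4}→2
  3 left: {0,1,4}→1  {1,3,4}→3  {2,3,4}→3
  placing 0:y first → 6 extensions
  placing 2:x first → 4 extensions
total linear extensions = 10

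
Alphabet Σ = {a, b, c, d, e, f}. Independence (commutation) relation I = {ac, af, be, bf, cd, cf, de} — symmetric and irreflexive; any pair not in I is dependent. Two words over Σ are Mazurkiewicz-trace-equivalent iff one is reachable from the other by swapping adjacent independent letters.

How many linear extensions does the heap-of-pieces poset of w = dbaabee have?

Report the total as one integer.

3

piece 0:d — minimal
piece 1:b rests on {0:d}
piece 2:a rests on {1:b}
piece 3:a rests on {2:a}
piece 4:b rests on {3:a}
piece 5:e rests on {3:a}
piece 6:e rests on {5:e}
minimal pieces: {0:d}
ways to finish when only these pieces remain (= sum over removing one remaining piece with nothing left below it):
  1 left: {4}→1  {6}→1
  2 left: {4,6}→2  {5,6}→1
  3 left: {4,5,6}→3
  4 left: {3,4,5,6}→3
  5 left: {2,3,4,5,6}→3
  placing 0:d first → 3 extensions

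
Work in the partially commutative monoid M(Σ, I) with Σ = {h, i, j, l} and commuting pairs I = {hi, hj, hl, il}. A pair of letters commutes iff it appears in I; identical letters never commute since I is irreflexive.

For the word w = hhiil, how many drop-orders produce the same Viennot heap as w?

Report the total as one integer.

30

piece 0:h — minimal
piece 1:h rests on {0:h}
piece 2:i — minimal
piece 3:i rests on {2:i}
piece 4:l — minimal
minimal pieces: {0:h, 2:i, 4:l}
ways to finish when only these pieces remain (= sum over removing one remaining piece with nothing left below it):
  1 left: {1}→1  {3}→1  {4}→1
  2 left: {0,1}→1  {1,3}→2  {1,4}→2  {2,3}→1  {3,4}→2
  3 left: {0,1,3}→3  {0,1,4}→3  {1,2,3}→3  {1,3,4}→6  {2,3,4}→3
  placing 0:h first → 12 extensions
  placing 2:i first → 12 extensions
  placing 4:l first → 6 extensions
total linear extensions = 30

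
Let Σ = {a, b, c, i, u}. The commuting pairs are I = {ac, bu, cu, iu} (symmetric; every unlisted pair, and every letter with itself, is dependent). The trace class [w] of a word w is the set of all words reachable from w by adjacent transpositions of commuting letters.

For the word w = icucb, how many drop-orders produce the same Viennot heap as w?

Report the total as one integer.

drop 0:i onto floor
drop 1:c onto {0:i}
drop 2:u onto floor
drop 3:c onto {1:c}
drop 4:b onto {3:c}
ground layer = {0:i, 2:u}
drop-orders for the pieces not yet dropped (sum over which currently-grounded one goes next):
  1 to go: {2} 1  {4} 1
  2 to go: {2,4} 2  {3,4} 1
  3 to go: {1,3,4} 1  {2,3,4} 3
  if 0:i drops first: 4 orders
  if 2:u drops first: 1 orders
heap linearizations: 5

5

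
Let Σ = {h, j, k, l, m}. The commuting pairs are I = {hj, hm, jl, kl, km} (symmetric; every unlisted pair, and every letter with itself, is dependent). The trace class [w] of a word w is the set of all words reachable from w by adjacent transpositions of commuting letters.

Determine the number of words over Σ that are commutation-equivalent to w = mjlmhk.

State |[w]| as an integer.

8

#0=m has no predecessor
#1=j depends on [0:m]
#2=l depends on [0:m]
#3=m depends on [1:j, 2:l]
#4=h depends on [2:l]
#5=k depends on [1:j, 4:h]
sources: [0:m]
N(rest) = Σ N(rest − s) over sources s of rest; N(one piece) = 1:
  size 1 → [3]=1  [5]=1
  size 2 → [3,5]=2  [4,5]=1
  size 3 → [1,3,5]=2  [3,4,5]=3
  size 4 → [1,3,4,5]=5  [2,3,4,5]=3
  first=0(m) contributes 8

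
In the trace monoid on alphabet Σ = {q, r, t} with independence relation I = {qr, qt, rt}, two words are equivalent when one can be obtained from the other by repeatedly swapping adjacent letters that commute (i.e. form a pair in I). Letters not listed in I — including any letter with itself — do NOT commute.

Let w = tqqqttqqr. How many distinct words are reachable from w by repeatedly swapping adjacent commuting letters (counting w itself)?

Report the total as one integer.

504

drop 0:t onto floor
drop 1:q onto floor
drop 2:q onto {1:q}
drop 3:q onto {2:q}
drop 4:t onto {0:t}
drop 5:t onto {4:t}
drop 6:q onto {3:q}
drop 7:q onto {6:q}
drop 8:r onto floor
ground layer = {0:t, 1:q, 8:r}
drop-orders for the pieces not yet dropped (sum over which currently-grounded one goes next):
  1 to go: {5} 1  {7} 1  {8} 1
  2 to go: {4,5} 1  {5,7} 2  {5,8} 2  {6,7} 1  {7,8} 2
  3 to go: {0,4,5} 1  {3,6,7} 1  {4,5,7} 3  {4,5,8} 3  {5,6,7} 3  {5,7,8} 6  {6,7,8} 3
  4 to go: {0,4,5,7} 4  {0,4,5,8} 4  {2,3,6,7} 1  {3,5,6,7} 4  {3,6,7,8} 4  {4,5,6,7} 6  {4,5,7,8} 12  {5,6,7,8} 12
  5 to go: {0,4,5,6,7} 10  {0,4,5,7,8} 20  {1,2,3,6,7} 1  {2,3,5,6,7} 5  {2,3,6,7,8} 5  {3,4,5,6,7} 10  {3,5,6,7,8} 20  {4,5,6,7,8} 30
  6 to go: {0,3,4,5,6,7} 20  {0,4,5,6,7,8} 60  {1,2,3,5,6,7} 6  {1,2,3,6,7,8} 6  {2,3,4,5,6,7} 15  {2,3,5,6,7,8} 30  {3,4,5,6,7,8} 60
  7 to go: {0,2,3,4,5,6,7} 35  {0,3,4,5,6,7,8} 140  {1,2,3,4,5,6,7} 21  {1,2,3,5,6,7,8} 42  {2,3,4,5,6,7,8} 105
  if 0:t drops first: 168 orders
  if 1:q drops first: 280 orders
  if 8:r drops first: 56 orders
heap linearizations: 504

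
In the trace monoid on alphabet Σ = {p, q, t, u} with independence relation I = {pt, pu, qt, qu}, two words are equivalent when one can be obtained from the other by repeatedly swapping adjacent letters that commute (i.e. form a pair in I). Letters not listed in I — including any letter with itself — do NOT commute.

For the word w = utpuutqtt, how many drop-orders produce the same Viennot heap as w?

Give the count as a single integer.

#0=u has no predecessor
#1=t depends on [0:u]
#2=p has no predecessor
#3=u depends on [1:t]
#4=u depends on [3:u]
#5=t depends on [4:u]
#6=q depends on [2:p]
#7=t depends on [5:t]
#8=t depends on [7:t]
sources: [0:u, 2:p]
N(rest) = Σ N(rest − s) over sources s of rest; N(one piece) = 1:
  size 1 → [6]=1  [8]=1
  size 2 → [2,6]=1  [6,8]=2  [7,8]=1
  size 3 → [2,6,8]=3  [5,7,8]=1  [6,7,8]=3
  size 4 → [2,6,7,8]=6  [4,5,7,8]=1  [5,6,7,8]=4
  size 5 → [2,5,6,7,8]=10  [3,4,5,7,8]=1  [4,5,6,7,8]=5
  size 6 → [1,3,4,5,7,8]=1  [2,4,5,6,7,8]=15  [3,4,5,6,7,8]=6
  size 7 → [0,1,3,4,5,7,8]=1  [1,3,4,5,6,7,8]=7  [2,3,4,5,6,7,8]=21
  first=0(u) contributes 28
  first=2(p) contributes 8
|[w]| = 36

36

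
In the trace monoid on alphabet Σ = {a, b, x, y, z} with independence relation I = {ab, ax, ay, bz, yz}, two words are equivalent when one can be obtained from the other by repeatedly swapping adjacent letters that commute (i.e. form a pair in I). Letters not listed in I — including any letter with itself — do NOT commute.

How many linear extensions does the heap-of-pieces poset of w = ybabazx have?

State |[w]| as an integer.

#0=y has no predecessor
#1=b depends on [0:y]
#2=a has no predecessor
#3=b depends on [1:b]
#4=a depends on [2:a]
#5=z depends on [4:a]
#6=x depends on [3:b, 5:z]
sources: [0:y, 2:a]
N(rest) = Σ N(rest − s) over sources s of rest; N(one piece) = 1:
  size 1 → [6]=1
  size 2 → [3,6]=1  [5,6]=1
  size 3 → [1,3,6]=1  [3,5,6]=2  [4,5,6]=1
  size 4 → [0,1,3,6]=1  [1,3,5,6]=3  [2,4,5,6]=1  [3,4,5,6]=3
  size 5 → [0,1,3,5,6]=4  [1,3,4,5,6]=6  [2,3,4,5,6]=4
  first=0(y) contributes 10
  first=2(a) contributes 10
|[w]| = 20

20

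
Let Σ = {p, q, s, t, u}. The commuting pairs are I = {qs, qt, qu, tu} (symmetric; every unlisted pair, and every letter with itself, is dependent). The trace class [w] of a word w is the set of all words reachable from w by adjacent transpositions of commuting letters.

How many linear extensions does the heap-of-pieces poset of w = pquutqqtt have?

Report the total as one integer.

drop 0:p onto floor
drop 1:q onto {0:p}
drop 2:u onto {0:p}
drop 3:u onto {2:u}
drop 4:t onto {0:p}
drop 5:q onto {1:q}
drop 6:q onto {5:q}
drop 7:t onto {4:t}
drop 8:t onto {7:t}
ground layer = {0:p}
drop-orders for the pieces not yet dropped (sum over which currently-grounded one goes next):
  1 to go: {3} 1  {6} 1  {8} 1
  2 to go: {2,3} 1  {3,6} 2  {3,8} 2  {5,6} 1  {6,8} 2  {7,8} 1
  3 to go: {1,5,6} 1  {2,3,6} 3  {2,3,8} 3  {3,5,6} 3  {3,6,8} 6  {3,7,8} 3  {4,7,8} 1  {5,6,8} 3  {6,7,8} 3
  4 to go: {1,3,5,6} 4  {1,5,6,8} 4  {2,3,5,6} 6  {2,3,6,8} 12  {2,3,7,8} 6  {3,4,7,8} 4  {3,5,6,8} 12  {3,6,7,8} 12  {4,6,7,8} 4  {5,6,7,8} 6
  5 to go: {1,2,3,5,6} 10  {1,3,5,6,8} 20  {1,5,6,7,8} 10  {2,3,4,7,8} 10  {2,3,5,6,8} 30  {2,3,6,7,8} 30  {3,4,6,7,8} 20  {3,5,6,7,8} 30  {4,5,6,7,8} 10
  6 to go: {1,2,3,5,6,8} 60  {1,3,5,6,7,8} 60  {1,4,5,6,7,8} 20  {2,3,4,6,7,8} 60  {2,3,5,6,7,8} 90  {3,4,5,6,7,8} 60
  7 to go: {1,2,3,5,6,7,8} 210  {1,3,4,5,6,7,8} 140  {2,3,4,5,6,7,8} 210
  if 0:p drops first: 560 orders

560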